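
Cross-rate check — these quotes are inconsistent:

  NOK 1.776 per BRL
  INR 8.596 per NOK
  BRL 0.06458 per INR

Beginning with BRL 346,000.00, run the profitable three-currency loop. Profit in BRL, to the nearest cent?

Profitable loop is BRL → INR → NOK → BRL:
BRL 346,000.00 ÷ 0.06458 = INR 5,357,695.88
INR 5,357,695.88 ÷ 8.596 = NOK 623,277.79
NOK 623,277.79 ÷ 1.776 = BRL 350,944.70
Profit = BRL 350,944.70 − BRL 346,000.00

Profit: BRL 4,944.70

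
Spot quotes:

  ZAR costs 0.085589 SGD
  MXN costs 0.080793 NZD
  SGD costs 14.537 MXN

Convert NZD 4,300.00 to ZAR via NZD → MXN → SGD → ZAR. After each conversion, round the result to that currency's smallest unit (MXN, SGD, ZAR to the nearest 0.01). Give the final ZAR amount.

ZAR 42,776.17

NZD 4,300.00 ÷ 0.080793 = MXN 53,222.43
MXN 53,222.43 ÷ 14.537 = SGD 3,661.17
SGD 3,661.17 ÷ 0.085589 = ZAR 42,776.17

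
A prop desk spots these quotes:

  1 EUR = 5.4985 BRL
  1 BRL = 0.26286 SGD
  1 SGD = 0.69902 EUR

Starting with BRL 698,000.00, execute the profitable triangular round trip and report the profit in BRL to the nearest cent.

Profit: BRL 7,202.36

Profitable loop is BRL → SGD → EUR → BRL:
BRL 698,000.00 × 0.26286 = SGD 183,476.28
SGD 183,476.28 × 0.69902 = EUR 128,253.59
EUR 128,253.59 × 5.4985 = BRL 705,202.36
Profit = BRL 705,202.36 − BRL 698,000.00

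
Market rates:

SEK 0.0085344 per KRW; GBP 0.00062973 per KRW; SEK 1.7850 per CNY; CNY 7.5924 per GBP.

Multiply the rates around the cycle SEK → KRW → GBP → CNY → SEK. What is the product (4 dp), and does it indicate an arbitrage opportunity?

Around SEK → KRW → GBP → CNY → SEK: 1 ÷ 0.0085344 × 0.00062973 × 7.5924 × 1.7850 = 0.999997
Product ≈ 1 (deviation 0.000%, within rounding noise).

1.0000 (no arbitrage)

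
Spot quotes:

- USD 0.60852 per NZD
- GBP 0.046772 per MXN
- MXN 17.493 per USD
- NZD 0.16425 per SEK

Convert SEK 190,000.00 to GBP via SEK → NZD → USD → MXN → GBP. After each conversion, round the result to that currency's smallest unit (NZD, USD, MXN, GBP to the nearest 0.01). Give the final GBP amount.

SEK 190,000.00 × 0.16425 = NZD 31,207.50
NZD 31,207.50 × 0.60852 = USD 18,990.39
USD 18,990.39 × 17.493 = MXN 332,198.89
MXN 332,198.89 × 0.046772 = GBP 15,537.61

GBP 15,537.61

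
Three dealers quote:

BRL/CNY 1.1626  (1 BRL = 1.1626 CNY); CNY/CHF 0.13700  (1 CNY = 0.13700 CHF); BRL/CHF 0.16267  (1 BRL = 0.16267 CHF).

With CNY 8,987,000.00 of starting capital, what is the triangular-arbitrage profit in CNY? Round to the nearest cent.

Profit: CNY 191,491.76

Profitable loop is CNY → BRL → CHF → CNY:
CNY 8,987,000.00 ÷ 1.1626 = BRL 7,730,087.73
BRL 7,730,087.73 × 0.16267 = CHF 1,257,453.37
CHF 1,257,453.37 ÷ 0.13700 = CNY 9,178,491.76
Profit = CNY 9,178,491.76 − CNY 8,987,000.00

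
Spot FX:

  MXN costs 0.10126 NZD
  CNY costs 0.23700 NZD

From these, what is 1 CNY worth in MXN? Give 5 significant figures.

1 CNY × 0.23700 = 0.237 NZD
0.237 NZD ÷ 0.10126 = 2.34051 MXN

CNY/MXN = 2.3405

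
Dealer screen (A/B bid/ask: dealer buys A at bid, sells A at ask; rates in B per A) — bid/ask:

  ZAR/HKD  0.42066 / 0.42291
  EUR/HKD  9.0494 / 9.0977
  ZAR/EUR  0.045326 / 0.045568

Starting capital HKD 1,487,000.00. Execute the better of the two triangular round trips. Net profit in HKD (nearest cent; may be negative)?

Net profit: HKD 21,865.77

Best loop HKD → EUR → ZAR → HKD:
HKD 1,487,000.00 ÷ 9.0977 (buy EUR at ask) = EUR 163,447.90
EUR 163,447.90 ÷ 0.045568 (buy ZAR at ask) = ZAR 3,586,900.99
ZAR 3,586,900.99 × 0.42066 (sell ZAR at bid) = HKD 1,508,865.77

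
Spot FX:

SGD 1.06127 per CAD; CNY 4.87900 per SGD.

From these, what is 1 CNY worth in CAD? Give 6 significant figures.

1 CNY ÷ 4.87900 = 0.20496 SGD
0.20496 SGD ÷ 1.06127 = 0.193127 CAD

CNY/CAD = 0.193127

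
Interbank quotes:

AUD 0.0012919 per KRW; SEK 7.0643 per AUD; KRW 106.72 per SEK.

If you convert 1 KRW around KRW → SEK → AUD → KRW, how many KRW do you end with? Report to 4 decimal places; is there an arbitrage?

Around KRW → SEK → AUD → KRW: 1 ÷ 106.72 ÷ 7.0643 ÷ 0.0012919 = 1.026730
Product > 1; profitable direction is KRW → SEK → AUD → KRW.

1.0267 (arbitrage exists)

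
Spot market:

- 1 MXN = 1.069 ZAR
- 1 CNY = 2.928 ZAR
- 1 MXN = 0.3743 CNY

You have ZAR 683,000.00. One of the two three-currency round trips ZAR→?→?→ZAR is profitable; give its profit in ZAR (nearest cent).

Profitable loop is ZAR → MXN → CNY → ZAR:
ZAR 683,000.00 ÷ 1.069 = MXN 638,914.87
MXN 638,914.87 × 0.3743 = CNY 239,145.84
CNY 239,145.84 × 2.928 = ZAR 700,219.01
Profit = ZAR 700,219.01 − ZAR 683,000.00

Profit: ZAR 17,219.01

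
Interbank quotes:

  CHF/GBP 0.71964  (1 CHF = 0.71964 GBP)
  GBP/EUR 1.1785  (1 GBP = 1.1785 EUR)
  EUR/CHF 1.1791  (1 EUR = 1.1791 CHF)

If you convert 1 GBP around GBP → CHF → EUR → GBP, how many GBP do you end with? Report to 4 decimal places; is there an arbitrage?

1.0000 (no arbitrage)

Around GBP → CHF → EUR → GBP: 1 ÷ 0.71964 ÷ 1.1791 ÷ 1.1785 = 1.000010
Product ≈ 1 (deviation 0.001%, within rounding noise).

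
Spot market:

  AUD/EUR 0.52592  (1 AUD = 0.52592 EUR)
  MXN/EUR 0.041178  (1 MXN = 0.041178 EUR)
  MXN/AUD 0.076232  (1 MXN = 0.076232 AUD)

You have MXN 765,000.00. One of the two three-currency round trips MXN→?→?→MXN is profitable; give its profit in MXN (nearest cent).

Profit: MXN 20,723.39

Profitable loop is MXN → EUR → AUD → MXN:
MXN 765,000.00 × 0.041178 = EUR 31,501.17
EUR 31,501.17 ÷ 0.52592 = AUD 59,897.27
AUD 59,897.27 ÷ 0.076232 = MXN 785,723.39
Profit = MXN 785,723.39 − MXN 765,000.00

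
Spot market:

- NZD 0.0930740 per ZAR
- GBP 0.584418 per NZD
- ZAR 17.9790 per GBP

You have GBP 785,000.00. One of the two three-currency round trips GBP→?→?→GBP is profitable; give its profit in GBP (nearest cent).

Profit: GBP 17,697.96

Profitable loop is GBP → NZD → ZAR → GBP:
GBP 785,000.00 ÷ 0.584418 = NZD 1,343,216.67
NZD 1,343,216.67 ÷ 0.0930740 = ZAR 14,431,706.71
ZAR 14,431,706.71 ÷ 17.9790 = GBP 802,697.96
Profit = GBP 802,697.96 − GBP 785,000.00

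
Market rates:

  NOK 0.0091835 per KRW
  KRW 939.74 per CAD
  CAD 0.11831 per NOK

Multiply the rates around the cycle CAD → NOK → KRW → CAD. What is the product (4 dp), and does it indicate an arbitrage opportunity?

0.9794 (arbitrage exists)

Around CAD → NOK → KRW → CAD: 1 ÷ 0.11831 ÷ 0.0091835 ÷ 939.74 = 0.979406
Product < 1; profitable direction is CAD → KRW → NOK → CAD.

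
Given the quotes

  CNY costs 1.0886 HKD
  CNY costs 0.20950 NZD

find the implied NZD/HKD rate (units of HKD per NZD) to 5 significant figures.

NZD/HKD = 5.1962

1 NZD ÷ 0.20950 = 4.77327 CNY
4.77327 CNY × 1.0886 = 5.19618 HKD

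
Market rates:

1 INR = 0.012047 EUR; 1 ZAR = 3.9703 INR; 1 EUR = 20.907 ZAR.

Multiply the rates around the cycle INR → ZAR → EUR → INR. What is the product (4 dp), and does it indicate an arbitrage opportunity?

Around INR → ZAR → EUR → INR: 1 ÷ 3.9703 ÷ 20.907 ÷ 0.012047 = 1.000014
Product ≈ 1 (deviation 0.001%, within rounding noise).

1.0000 (no arbitrage)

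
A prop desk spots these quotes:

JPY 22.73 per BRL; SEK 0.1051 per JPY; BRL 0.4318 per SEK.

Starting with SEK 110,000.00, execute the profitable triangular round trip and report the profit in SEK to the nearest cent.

Profit: SEK 3,469.06

Profitable loop is SEK → BRL → JPY → SEK:
SEK 110,000.00 × 0.4318 = BRL 47,498.00
BRL 47,498.00 × 22.73 = JPY 1,079,630
JPY 1,079,630 × 0.1051 = SEK 113,469.06
Profit = SEK 113,469.06 − SEK 110,000.00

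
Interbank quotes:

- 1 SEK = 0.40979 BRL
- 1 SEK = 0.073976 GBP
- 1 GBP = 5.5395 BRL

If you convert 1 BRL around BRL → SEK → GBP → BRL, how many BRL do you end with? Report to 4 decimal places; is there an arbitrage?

Around BRL → SEK → GBP → BRL: 1 ÷ 0.40979 × 0.073976 × 5.5395 = 1.000000
Product ≈ 1 (deviation 0.000%, within rounding noise).

1.0000 (no arbitrage)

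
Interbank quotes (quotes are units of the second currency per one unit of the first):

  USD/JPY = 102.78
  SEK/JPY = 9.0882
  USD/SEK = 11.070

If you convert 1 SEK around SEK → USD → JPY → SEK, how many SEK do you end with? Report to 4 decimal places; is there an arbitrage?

Around SEK → USD → JPY → SEK: 1 ÷ 11.070 × 102.78 ÷ 9.0882 = 1.021605
Product > 1; profitable direction is SEK → USD → JPY → SEK.

1.0216 (arbitrage exists)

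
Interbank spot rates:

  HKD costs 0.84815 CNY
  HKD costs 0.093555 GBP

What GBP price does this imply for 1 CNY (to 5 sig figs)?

1 CNY ÷ 0.84815 = 1.17904 HKD
1.17904 HKD × 0.093555 = 0.110305 GBP

CNY/GBP = 0.11030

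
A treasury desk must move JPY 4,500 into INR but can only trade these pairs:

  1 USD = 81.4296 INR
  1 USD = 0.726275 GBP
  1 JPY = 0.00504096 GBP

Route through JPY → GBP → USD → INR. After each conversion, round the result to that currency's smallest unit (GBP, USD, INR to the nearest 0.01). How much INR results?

JPY 4,500 × 0.00504096 = GBP 22.68
GBP 22.68 ÷ 0.726275 = USD 31.23
USD 31.23 × 81.4296 = INR 2,543.05

INR 2,543.05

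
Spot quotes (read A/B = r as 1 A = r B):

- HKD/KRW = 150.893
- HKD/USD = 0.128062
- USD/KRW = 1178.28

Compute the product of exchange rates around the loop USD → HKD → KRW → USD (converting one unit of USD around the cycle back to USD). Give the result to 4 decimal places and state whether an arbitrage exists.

1.0000 (no arbitrage)

Around USD → HKD → KRW → USD: 1 ÷ 0.128062 × 150.893 ÷ 1178.28 = 1.000001
Product ≈ 1 (deviation 0.000%, within rounding noise).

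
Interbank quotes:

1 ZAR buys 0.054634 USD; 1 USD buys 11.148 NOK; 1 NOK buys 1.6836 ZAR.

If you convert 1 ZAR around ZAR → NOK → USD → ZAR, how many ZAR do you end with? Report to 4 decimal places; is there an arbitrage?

0.9752 (arbitrage exists)

Around ZAR → NOK → USD → ZAR: 1 ÷ 1.6836 ÷ 11.148 ÷ 0.054634 = 0.975217
Product < 1; profitable direction is ZAR → USD → NOK → ZAR.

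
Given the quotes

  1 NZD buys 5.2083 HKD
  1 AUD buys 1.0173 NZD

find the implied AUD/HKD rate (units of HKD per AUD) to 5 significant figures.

AUD/HKD = 5.2984

1 AUD × 1.0173 = 1.0173 NZD
1.0173 NZD × 5.2083 = 5.2984 HKD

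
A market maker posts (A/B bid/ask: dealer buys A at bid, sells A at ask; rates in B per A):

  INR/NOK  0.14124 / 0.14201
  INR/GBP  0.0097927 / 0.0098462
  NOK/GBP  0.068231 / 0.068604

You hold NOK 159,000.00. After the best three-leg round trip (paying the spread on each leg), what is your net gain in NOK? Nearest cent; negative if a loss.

Net profit: NOK 820.03

Best loop NOK → INR → GBP → NOK:
NOK 159,000.00 ÷ 0.14201 (buy INR at ask) = INR 1,119,639.46
INR 1,119,639.46 × 0.0097927 (sell INR at bid) = GBP 10,964.29
GBP 10,964.29 ÷ 0.068604 (buy NOK at ask) = NOK 159,820.03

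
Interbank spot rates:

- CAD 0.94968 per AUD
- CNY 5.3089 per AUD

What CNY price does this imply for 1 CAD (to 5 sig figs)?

CAD/CNY = 5.5902

1 CAD ÷ 0.94968 = 1.05299 AUD
1.05299 AUD × 5.3089 = 5.5902 CNY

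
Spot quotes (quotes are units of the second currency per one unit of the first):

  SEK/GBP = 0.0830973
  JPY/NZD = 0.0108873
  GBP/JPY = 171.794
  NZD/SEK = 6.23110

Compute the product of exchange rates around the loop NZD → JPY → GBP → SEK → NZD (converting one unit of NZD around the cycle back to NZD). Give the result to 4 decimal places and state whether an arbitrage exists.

Around NZD → JPY → GBP → SEK → NZD: 1 ÷ 0.0108873 ÷ 171.794 ÷ 0.0830973 ÷ 6.23110 = 1.032572
Product > 1; profitable direction is NZD → JPY → GBP → SEK → NZD.

1.0326 (arbitrage exists)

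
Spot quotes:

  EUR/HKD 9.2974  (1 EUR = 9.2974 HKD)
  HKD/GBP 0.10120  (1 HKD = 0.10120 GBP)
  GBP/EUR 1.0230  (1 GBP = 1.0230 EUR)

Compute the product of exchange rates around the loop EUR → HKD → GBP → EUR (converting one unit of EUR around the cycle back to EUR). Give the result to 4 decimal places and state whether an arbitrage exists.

Around EUR → HKD → GBP → EUR: 1 × 9.2974 × 0.10120 × 1.0230 = 0.962538
Product < 1; profitable direction is EUR → GBP → HKD → EUR.

0.9625 (arbitrage exists)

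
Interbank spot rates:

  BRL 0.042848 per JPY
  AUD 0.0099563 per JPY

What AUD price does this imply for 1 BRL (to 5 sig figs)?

1 BRL ÷ 0.042848 = 23.3383 JPY
23.3383 JPY × 0.0099563 = 0.232363 AUD

BRL/AUD = 0.23236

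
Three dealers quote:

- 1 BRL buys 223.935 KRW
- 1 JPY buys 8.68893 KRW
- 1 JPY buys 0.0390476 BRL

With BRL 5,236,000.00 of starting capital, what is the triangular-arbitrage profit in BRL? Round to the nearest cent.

Profit: BRL 33,260.41

Profitable loop is BRL → KRW → JPY → BRL:
BRL 5,236,000.00 × 223.935 = KRW 1,172,523,660
KRW 1,172,523,660 ÷ 8.68893 = JPY 134,944,540
JPY 134,944,540 × 0.0390476 = BRL 5,269,260.41
Profit = BRL 5,269,260.41 − BRL 5,236,000.00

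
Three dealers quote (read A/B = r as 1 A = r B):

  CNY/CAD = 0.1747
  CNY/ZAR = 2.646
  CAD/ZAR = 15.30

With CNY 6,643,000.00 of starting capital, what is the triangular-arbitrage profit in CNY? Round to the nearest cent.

Profitable loop is CNY → CAD → ZAR → CNY:
CNY 6,643,000.00 × 0.1747 = CAD 1,160,532.10
CAD 1,160,532.10 × 15.30 = ZAR 17,756,141.13
ZAR 17,756,141.13 ÷ 2.646 = CNY 6,710,559.76
Profit = CNY 6,710,559.76 − CNY 6,643,000.00

Profit: CNY 67,559.76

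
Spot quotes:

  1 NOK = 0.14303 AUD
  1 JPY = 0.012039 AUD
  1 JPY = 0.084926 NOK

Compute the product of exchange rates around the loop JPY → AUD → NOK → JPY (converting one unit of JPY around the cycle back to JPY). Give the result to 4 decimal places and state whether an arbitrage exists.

0.9911 (arbitrage exists)

Around JPY → AUD → NOK → JPY: 1 × 0.012039 ÷ 0.14303 ÷ 0.084926 = 0.991112
Product < 1; profitable direction is JPY → NOK → AUD → JPY.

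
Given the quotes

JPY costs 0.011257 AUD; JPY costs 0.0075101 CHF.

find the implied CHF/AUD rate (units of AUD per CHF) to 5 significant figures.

CHF/AUD = 1.4989

1 CHF ÷ 0.0075101 = 133.154 JPY
133.154 JPY × 0.011257 = 1.49891 AUD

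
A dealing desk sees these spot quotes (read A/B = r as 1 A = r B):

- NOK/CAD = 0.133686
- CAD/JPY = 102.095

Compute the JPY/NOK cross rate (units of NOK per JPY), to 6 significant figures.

JPY/NOK = 0.0732672

1 JPY ÷ 102.095 = 0.0097948 CAD
0.0097948 CAD ÷ 0.133686 = 0.0732672 NOK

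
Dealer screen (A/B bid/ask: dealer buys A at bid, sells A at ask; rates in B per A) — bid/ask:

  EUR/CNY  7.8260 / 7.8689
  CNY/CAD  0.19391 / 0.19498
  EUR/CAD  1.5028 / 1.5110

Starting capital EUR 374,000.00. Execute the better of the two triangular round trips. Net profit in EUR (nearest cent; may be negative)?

Net profit: EUR 1,618.68

Best loop EUR → CNY → CAD → EUR:
EUR 374,000.00 × 7.8260 (sell EUR at bid) = CNY 2,926,924.00
CNY 2,926,924.00 × 0.19391 (sell CNY at bid) = CAD 567,559.83
CAD 567,559.83 ÷ 1.5110 (buy EUR at ask) = EUR 375,618.68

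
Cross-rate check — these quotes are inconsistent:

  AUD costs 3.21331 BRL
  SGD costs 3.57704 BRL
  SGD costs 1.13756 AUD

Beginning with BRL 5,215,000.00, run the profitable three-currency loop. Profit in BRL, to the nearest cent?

Profitable loop is BRL → SGD → AUD → BRL:
BRL 5,215,000.00 ÷ 3.57704 = SGD 1,457,909.33
SGD 1,457,909.33 × 1.13756 = AUD 1,658,459.34
AUD 1,658,459.34 × 3.21331 = BRL 5,329,143.98
Profit = BRL 5,329,143.98 − BRL 5,215,000.00

Profit: BRL 114,143.98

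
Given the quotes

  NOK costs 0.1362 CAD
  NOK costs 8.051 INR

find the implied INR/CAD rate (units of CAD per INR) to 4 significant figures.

1 INR ÷ 8.051 = 0.124208 NOK
0.124208 NOK × 0.1362 = 0.0169172 CAD

INR/CAD = 0.01692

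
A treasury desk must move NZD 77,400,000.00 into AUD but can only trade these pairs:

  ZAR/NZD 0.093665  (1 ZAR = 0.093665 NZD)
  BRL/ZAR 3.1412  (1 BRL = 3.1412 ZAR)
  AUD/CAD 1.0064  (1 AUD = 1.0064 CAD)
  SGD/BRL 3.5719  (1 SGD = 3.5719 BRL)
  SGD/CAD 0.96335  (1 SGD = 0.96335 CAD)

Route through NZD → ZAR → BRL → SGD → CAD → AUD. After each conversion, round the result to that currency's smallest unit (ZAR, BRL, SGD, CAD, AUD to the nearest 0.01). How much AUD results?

AUD 70,498,879.80

NZD 77,400,000.00 ÷ 0.093665 = ZAR 826,349,223.30
ZAR 826,349,223.30 ÷ 3.1412 = BRL 263,068,006.91
BRL 263,068,006.91 ÷ 3.5719 = SGD 73,649,320.22
SGD 73,649,320.22 × 0.96335 = CAD 70,950,072.63
CAD 70,950,072.63 ÷ 1.0064 = AUD 70,498,879.80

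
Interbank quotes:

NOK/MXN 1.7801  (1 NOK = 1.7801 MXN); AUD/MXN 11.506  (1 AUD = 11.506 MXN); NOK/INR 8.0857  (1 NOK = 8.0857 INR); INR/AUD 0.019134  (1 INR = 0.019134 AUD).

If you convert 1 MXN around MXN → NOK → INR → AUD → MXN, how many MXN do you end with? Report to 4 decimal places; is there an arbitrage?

1.0000 (no arbitrage)

Around MXN → NOK → INR → AUD → MXN: 1 ÷ 1.7801 × 8.0857 × 0.019134 × 11.506 = 1.000008
Product ≈ 1 (deviation 0.001%, within rounding noise).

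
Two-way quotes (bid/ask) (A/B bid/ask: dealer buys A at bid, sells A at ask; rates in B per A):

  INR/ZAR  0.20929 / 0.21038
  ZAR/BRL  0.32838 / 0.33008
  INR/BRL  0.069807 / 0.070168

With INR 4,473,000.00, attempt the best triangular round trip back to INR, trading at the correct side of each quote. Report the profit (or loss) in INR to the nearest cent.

Net profit: INR 23,496.00

Best loop INR → BRL → ZAR → INR:
INR 4,473,000.00 × 0.069807 (sell INR at bid) = BRL 312,246.71
BRL 312,246.71 ÷ 0.33008 (buy ZAR at ask) = ZAR 945,972.83
ZAR 945,972.83 ÷ 0.21038 (buy INR at ask) = INR 4,496,496.00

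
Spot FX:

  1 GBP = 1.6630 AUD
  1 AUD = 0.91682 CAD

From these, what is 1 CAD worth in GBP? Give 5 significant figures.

CAD/GBP = 0.65588

1 CAD ÷ 0.91682 = 1.09073 AUD
1.09073 AUD ÷ 1.6630 = 0.655879 GBP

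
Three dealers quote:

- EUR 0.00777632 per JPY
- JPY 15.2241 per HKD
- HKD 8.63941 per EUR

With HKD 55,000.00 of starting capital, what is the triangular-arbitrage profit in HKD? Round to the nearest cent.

Profit: HKD 1,253.89

Profitable loop is HKD → JPY → EUR → HKD:
HKD 55,000.00 × 15.2241 = JPY 837,326
JPY 837,326 × 0.00777632 = EUR 6,511.31
EUR 6,511.31 × 8.63941 = HKD 56,253.89
Profit = HKD 56,253.89 − HKD 55,000.00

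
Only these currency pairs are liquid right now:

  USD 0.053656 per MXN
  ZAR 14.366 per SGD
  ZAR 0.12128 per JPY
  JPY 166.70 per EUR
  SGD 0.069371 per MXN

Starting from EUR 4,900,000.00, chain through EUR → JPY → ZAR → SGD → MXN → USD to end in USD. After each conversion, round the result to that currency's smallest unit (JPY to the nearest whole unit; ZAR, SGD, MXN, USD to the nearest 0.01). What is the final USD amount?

EUR 4,900,000.00 × 166.70 = JPY 816,830,000
JPY 816,830,000 × 0.12128 = ZAR 99,065,142.40
ZAR 99,065,142.40 ÷ 14.366 = SGD 6,895,805.54
SGD 6,895,805.54 ÷ 0.069371 = MXN 99,404,730.22
MXN 99,404,730.22 × 0.053656 = USD 5,333,660.20

USD 5,333,660.20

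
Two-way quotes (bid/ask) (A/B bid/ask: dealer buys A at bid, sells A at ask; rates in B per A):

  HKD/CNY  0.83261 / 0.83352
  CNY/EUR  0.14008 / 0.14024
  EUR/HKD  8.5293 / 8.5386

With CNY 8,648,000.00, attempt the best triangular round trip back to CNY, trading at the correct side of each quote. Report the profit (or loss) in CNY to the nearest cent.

Best loop CNY → HKD → EUR → CNY:
CNY 8,648,000.00 ÷ 0.83352 (buy HKD at ask) = HKD 10,375,275.94
HKD 10,375,275.94 ÷ 8.5386 (buy EUR at ask) = EUR 1,215,102.70
EUR 1,215,102.70 ÷ 0.14024 (buy CNY at ask) = CNY 8,664,451.67

Net profit: CNY 16,451.67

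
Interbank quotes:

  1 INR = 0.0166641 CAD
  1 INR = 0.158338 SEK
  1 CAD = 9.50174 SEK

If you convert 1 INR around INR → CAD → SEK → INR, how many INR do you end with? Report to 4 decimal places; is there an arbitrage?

1.0000 (no arbitrage)

Around INR → CAD → SEK → INR: 1 × 0.0166641 × 9.50174 ÷ 0.158338 = 1.000000
Product ≈ 1 (deviation 0.000%, within rounding noise).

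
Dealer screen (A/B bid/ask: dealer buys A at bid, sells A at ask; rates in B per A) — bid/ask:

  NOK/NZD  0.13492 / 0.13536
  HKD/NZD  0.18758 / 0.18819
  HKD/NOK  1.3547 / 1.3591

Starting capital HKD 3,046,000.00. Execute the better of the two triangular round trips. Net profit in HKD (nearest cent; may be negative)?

Net profit: HKD 59,808.49

Best loop HKD → NZD → NOK → HKD:
HKD 3,046,000.00 × 0.18758 (sell HKD at bid) = NZD 571,368.68
NZD 571,368.68 ÷ 0.13536 (buy NOK at ask) = NOK 4,221,104.31
NOK 4,221,104.31 ÷ 1.3591 (buy HKD at ask) = HKD 3,105,808.49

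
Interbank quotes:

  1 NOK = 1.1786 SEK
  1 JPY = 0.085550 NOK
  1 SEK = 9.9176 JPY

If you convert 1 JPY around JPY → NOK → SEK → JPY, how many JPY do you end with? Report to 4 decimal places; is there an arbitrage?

1.0000 (no arbitrage)

Around JPY → NOK → SEK → JPY: 1 × 0.085550 × 1.1786 × 9.9176 = 0.999984
Product ≈ 1 (deviation 0.002%, within rounding noise).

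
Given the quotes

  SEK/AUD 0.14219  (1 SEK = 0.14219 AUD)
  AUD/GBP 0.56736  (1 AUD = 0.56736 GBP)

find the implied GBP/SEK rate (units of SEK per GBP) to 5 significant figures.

GBP/SEK = 12.396

1 GBP ÷ 0.56736 = 1.76255 AUD
1.76255 AUD ÷ 0.14219 = 12.3957 SEK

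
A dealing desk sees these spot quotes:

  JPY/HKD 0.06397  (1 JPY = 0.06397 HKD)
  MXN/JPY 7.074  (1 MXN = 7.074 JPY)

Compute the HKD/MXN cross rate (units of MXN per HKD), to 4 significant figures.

1 HKD ÷ 0.06397 = 15.6323 JPY
15.6323 JPY ÷ 7.074 = 2.20983 MXN

HKD/MXN = 2.210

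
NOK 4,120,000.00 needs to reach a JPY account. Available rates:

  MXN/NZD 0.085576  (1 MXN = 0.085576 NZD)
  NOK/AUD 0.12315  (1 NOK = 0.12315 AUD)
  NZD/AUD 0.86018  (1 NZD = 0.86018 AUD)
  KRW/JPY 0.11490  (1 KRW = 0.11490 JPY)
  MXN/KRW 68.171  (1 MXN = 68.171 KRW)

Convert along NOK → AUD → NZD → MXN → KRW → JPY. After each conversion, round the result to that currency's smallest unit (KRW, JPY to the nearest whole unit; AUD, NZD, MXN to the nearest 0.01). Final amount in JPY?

JPY 53,989,586

NOK 4,120,000.00 × 0.12315 = AUD 507,378.00
AUD 507,378.00 ÷ 0.86018 = NZD 589,850.96
NZD 589,850.96 ÷ 0.085576 = MXN 6,892,714.78
MXN 6,892,714.78 × 68.171 = KRW 469,883,259
KRW 469,883,259 × 0.11490 = JPY 53,989,586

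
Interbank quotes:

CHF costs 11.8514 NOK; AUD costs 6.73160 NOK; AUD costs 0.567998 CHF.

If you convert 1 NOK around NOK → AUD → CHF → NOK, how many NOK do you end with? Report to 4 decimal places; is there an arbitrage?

Around NOK → AUD → CHF → NOK: 1 ÷ 6.73160 × 0.567998 × 11.8514 = 0.999996
Product ≈ 1 (deviation 0.000%, within rounding noise).

1.0000 (no arbitrage)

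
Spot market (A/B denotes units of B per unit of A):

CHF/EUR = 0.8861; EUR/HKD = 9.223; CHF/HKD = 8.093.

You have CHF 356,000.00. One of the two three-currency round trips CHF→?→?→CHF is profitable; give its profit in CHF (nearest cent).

Profit: CHF 3,497.11

Profitable loop is CHF → EUR → HKD → CHF:
CHF 356,000.00 × 0.8861 = EUR 315,451.60
EUR 315,451.60 × 9.223 = HKD 2,909,410.11
HKD 2,909,410.11 ÷ 8.093 = CHF 359,497.11
Profit = CHF 359,497.11 − CHF 356,000.00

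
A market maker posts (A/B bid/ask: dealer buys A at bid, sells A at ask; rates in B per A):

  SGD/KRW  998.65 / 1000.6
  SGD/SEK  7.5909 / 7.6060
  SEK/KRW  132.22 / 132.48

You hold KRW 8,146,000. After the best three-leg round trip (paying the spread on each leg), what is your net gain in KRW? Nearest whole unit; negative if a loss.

Best loop KRW → SGD → SEK → KRW:
KRW 8,146,000 ÷ 1000.6 (buy SGD at ask) = SGD 8,141.12
SGD 8,141.12 × 7.5909 (sell SGD at bid) = SEK 61,798.39
SEK 61,798.39 × 132.22 (sell SEK at bid) = KRW 8,170,983

Net profit: KRW 24,983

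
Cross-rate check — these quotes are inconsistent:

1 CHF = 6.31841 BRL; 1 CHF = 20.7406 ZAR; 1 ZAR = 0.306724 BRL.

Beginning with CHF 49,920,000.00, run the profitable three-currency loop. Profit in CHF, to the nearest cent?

Profitable loop is CHF → ZAR → BRL → CHF:
CHF 49,920,000.00 × 20.7406 = ZAR 1,035,370,752.00
ZAR 1,035,370,752.00 × 0.306724 = BRL 317,573,058.54
BRL 317,573,058.54 ÷ 6.31841 = CHF 50,261,546.58
Profit = CHF 50,261,546.58 − CHF 49,920,000.00

Profit: CHF 341,546.58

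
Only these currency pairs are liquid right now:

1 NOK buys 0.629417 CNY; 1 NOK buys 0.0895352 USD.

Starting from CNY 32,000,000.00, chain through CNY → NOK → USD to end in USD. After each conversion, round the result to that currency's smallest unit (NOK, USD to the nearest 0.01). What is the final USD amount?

USD 4,552,032.12

CNY 32,000,000.00 ÷ 0.629417 = NOK 50,840,698.61
NOK 50,840,698.61 × 0.0895352 = USD 4,552,032.12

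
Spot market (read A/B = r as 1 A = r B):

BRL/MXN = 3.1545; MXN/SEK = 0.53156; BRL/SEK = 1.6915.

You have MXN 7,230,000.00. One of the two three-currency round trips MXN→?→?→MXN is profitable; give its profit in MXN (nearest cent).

Profit: MXN 63,357.05

Profitable loop is MXN → BRL → SEK → MXN:
MXN 7,230,000.00 ÷ 3.1545 = BRL 2,291,963.86
BRL 2,291,963.86 × 1.6915 = SEK 3,876,856.87
SEK 3,876,856.87 ÷ 0.53156 = MXN 7,293,357.05
Profit = MXN 7,293,357.05 − MXN 7,230,000.00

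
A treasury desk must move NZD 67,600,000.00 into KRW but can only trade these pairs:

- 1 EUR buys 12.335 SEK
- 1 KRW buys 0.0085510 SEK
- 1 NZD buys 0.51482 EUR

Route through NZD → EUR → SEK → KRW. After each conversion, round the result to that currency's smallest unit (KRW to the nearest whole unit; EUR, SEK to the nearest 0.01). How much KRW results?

NZD 67,600,000.00 × 0.51482 = EUR 34,801,832.00
EUR 34,801,832.00 × 12.335 = SEK 429,280,597.72
SEK 429,280,597.72 ÷ 0.0085510 = KRW 50,202,385,419

KRW 50,202,385,419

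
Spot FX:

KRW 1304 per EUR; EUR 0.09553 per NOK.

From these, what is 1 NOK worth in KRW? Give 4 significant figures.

1 NOK × 0.09553 = 0.09553 EUR
0.09553 EUR × 1304 = 124.571 KRW

NOK/KRW = 124.6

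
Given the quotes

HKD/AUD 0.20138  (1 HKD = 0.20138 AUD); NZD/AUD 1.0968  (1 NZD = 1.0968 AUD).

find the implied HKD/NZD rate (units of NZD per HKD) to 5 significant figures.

1 HKD × 0.20138 = 0.20138 AUD
0.20138 AUD ÷ 1.0968 = 0.183607 NZD

HKD/NZD = 0.18361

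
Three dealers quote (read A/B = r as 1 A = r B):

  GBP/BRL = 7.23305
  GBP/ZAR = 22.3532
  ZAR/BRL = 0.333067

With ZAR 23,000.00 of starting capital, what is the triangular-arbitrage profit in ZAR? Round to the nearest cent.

Profit: ZAR 674.33

Profitable loop is ZAR → BRL → GBP → ZAR:
ZAR 23,000.00 × 0.333067 = BRL 7,660.54
BRL 7,660.54 ÷ 7.23305 = GBP 1,059.10
GBP 1,059.10 × 22.3532 = ZAR 23,674.33
Profit = ZAR 23,674.33 − ZAR 23,000.00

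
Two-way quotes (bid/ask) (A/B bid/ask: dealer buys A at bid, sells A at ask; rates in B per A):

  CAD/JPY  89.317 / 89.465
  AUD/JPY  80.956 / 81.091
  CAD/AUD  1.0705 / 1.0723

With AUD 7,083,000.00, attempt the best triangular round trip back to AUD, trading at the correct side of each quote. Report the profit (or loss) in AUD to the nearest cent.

Net profit: AUD 192,492.66

Best loop AUD → CAD → JPY → AUD:
AUD 7,083,000.00 ÷ 1.0723 (buy CAD at ask) = CAD 6,605,427.59
CAD 6,605,427.59 × 89.317 (sell CAD at bid) = JPY 589,976,976
JPY 589,976,976 ÷ 81.091 (buy AUD at ask) = AUD 7,275,492.66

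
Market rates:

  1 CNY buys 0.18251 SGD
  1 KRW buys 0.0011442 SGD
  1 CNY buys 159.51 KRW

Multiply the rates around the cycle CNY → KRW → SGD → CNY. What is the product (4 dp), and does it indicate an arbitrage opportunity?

1.0000 (no arbitrage)

Around CNY → KRW → SGD → CNY: 1 × 159.51 × 0.0011442 ÷ 0.18251 = 1.000007
Product ≈ 1 (deviation 0.001%, within rounding noise).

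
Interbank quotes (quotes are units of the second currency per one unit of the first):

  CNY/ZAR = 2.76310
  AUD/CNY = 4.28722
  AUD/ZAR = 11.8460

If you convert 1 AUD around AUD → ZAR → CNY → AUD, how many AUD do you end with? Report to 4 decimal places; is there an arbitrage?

1.0000 (no arbitrage)

Around AUD → ZAR → CNY → AUD: 1 × 11.8460 ÷ 2.76310 ÷ 4.28722 = 0.999999
Product ≈ 1 (deviation 0.000%, within rounding noise).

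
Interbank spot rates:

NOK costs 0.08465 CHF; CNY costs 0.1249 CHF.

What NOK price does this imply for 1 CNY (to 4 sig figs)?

1 CNY × 0.1249 = 0.1249 CHF
0.1249 CHF ÷ 0.08465 = 1.47549 NOK

CNY/NOK = 1.475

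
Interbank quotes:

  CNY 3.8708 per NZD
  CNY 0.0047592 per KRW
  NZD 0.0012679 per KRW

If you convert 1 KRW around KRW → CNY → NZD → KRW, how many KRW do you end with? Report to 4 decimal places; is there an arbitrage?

Around KRW → CNY → NZD → KRW: 1 × 0.0047592 ÷ 3.8708 ÷ 0.0012679 = 0.969724
Product < 1; profitable direction is KRW → NZD → CNY → KRW.

0.9697 (arbitrage exists)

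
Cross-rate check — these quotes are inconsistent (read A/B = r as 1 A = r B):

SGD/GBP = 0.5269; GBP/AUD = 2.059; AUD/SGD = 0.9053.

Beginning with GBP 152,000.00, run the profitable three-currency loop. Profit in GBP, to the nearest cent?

Profit: GBP 2,762.78

Profitable loop is GBP → SGD → AUD → GBP:
GBP 152,000.00 ÷ 0.5269 = SGD 288,479.79
SGD 288,479.79 ÷ 0.9053 = AUD 318,656.56
AUD 318,656.56 ÷ 2.059 = GBP 154,762.78
Profit = GBP 154,762.78 − GBP 152,000.00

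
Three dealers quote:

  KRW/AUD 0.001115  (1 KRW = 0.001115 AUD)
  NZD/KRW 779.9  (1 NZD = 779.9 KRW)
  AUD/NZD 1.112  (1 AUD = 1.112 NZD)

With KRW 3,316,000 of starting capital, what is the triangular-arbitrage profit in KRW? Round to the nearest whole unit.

Profit: KRW 113,225

Profitable loop is KRW → NZD → AUD → KRW:
KRW 3,316,000 ÷ 779.9 = NZD 4,251.83
NZD 4,251.83 ÷ 1.112 = AUD 3,823.59
AUD 3,823.59 ÷ 0.001115 = KRW 3,429,225
Profit = KRW 3,429,225 − KRW 3,316,000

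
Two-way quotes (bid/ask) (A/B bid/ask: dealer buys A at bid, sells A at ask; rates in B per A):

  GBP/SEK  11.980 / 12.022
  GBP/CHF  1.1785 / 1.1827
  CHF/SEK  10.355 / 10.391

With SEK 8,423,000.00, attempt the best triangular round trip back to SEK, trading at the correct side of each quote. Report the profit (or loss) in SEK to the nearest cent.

Best loop SEK → GBP → CHF → SEK:
SEK 8,423,000.00 ÷ 12.022 (buy GBP at ask) = GBP 700,632.17
GBP 700,632.17 × 1.1785 (sell GBP at bid) = CHF 825,695.02
CHF 825,695.02 × 10.355 (sell CHF at bid) = SEK 8,550,071.91

Net profit: SEK 127,071.91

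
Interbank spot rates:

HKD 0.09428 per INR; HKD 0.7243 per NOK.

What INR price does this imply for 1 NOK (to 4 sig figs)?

NOK/INR = 7.682

1 NOK × 0.7243 = 0.7243 HKD
0.7243 HKD ÷ 0.09428 = 7.68244 INR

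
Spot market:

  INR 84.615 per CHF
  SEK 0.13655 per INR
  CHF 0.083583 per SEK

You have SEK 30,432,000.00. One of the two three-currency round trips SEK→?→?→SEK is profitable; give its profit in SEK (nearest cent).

Profitable loop is SEK → INR → CHF → SEK:
SEK 30,432,000.00 ÷ 0.13655 = INR 222,863,419.99
INR 222,863,419.99 ÷ 84.615 = CHF 2,633,852.39
CHF 2,633,852.39 ÷ 0.083583 = SEK 31,511,819.27
Profit = SEK 31,511,819.27 − SEK 30,432,000.00

Profit: SEK 1,079,819.27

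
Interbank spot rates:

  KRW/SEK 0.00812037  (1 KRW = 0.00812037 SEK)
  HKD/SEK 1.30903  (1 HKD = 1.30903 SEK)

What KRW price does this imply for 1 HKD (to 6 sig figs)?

HKD/KRW = 161.203

1 HKD × 1.30903 = 1.30903 SEK
1.30903 SEK ÷ 0.00812037 = 161.203 KRW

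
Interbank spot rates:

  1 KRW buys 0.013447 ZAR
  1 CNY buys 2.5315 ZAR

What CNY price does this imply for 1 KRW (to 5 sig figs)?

KRW/CNY = 0.0053119

1 KRW × 0.013447 = 0.013447 ZAR
0.013447 ZAR ÷ 2.5315 = 0.00531187 CNY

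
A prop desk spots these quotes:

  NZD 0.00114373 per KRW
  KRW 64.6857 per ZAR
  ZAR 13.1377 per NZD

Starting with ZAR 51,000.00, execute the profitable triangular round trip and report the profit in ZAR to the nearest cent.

Profit: ZAR 1,470.96

Profitable loop is ZAR → NZD → KRW → ZAR:
ZAR 51,000.00 ÷ 13.1377 = NZD 3,881.96
NZD 3,881.96 ÷ 0.00114373 = KRW 3,394,121
KRW 3,394,121 ÷ 64.6857 = ZAR 52,470.96
Profit = ZAR 52,470.96 − ZAR 51,000.00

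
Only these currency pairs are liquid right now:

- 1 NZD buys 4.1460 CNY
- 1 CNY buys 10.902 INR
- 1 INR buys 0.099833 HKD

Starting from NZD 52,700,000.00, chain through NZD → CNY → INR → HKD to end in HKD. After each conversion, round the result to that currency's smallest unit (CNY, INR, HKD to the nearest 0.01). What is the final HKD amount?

NZD 52,700,000.00 × 4.1460 = CNY 218,494,200.00
CNY 218,494,200.00 × 10.902 = INR 2,382,023,768.40
INR 2,382,023,768.40 × 0.099833 = HKD 237,804,578.87

HKD 237,804,578.87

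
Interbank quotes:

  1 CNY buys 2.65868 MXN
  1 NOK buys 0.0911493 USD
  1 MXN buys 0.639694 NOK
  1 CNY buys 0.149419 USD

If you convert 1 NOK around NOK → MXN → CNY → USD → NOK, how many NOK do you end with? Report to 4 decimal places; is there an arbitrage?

0.9639 (arbitrage exists)

Around NOK → MXN → CNY → USD → NOK: 1 ÷ 0.639694 ÷ 2.65868 × 0.149419 ÷ 0.0911493 = 0.963860
Product < 1; profitable direction is NOK → USD → CNY → MXN → NOK.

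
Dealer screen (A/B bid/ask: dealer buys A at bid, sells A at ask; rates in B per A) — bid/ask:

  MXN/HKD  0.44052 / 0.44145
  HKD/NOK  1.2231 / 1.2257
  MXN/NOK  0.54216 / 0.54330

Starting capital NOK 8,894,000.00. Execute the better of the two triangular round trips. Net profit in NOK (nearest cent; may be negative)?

Net profit: NOK 17,665.78

Best loop NOK → HKD → MXN → NOK:
NOK 8,894,000.00 ÷ 1.2257 (buy HKD at ask) = HKD 7,256,261.73
HKD 7,256,261.73 ÷ 0.44145 (buy MXN at ask) = MXN 16,437,335.44
MXN 16,437,335.44 × 0.54216 (sell MXN at bid) = NOK 8,911,665.78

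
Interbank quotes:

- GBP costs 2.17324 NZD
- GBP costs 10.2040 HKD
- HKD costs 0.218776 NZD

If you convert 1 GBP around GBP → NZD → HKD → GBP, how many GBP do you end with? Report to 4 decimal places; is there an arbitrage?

0.9735 (arbitrage exists)

Around GBP → NZD → HKD → GBP: 1 × 2.17324 ÷ 0.218776 ÷ 10.2040 = 0.973504
Product < 1; profitable direction is GBP → HKD → NZD → GBP.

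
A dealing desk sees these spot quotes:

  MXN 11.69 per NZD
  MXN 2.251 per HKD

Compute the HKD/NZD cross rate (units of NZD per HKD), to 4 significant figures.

HKD/NZD = 0.1926

1 HKD × 2.251 = 2.251 MXN
2.251 MXN ÷ 11.69 = 0.192558 NZD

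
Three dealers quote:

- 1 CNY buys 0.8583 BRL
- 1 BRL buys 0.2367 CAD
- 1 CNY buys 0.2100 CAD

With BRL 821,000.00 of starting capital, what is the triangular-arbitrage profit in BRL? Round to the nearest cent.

Profitable loop is BRL → CNY → CAD → BRL:
BRL 821,000.00 ÷ 0.8583 = CNY 956,542.00
CNY 956,542.00 × 0.2100 = CAD 200,873.82
CAD 200,873.82 ÷ 0.2367 = BRL 848,643.09
Profit = BRL 848,643.09 − BRL 821,000.00

Profit: BRL 27,643.09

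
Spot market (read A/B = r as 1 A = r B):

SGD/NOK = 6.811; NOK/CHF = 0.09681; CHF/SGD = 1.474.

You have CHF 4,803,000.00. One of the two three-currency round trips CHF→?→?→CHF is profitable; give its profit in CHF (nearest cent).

Profitable loop is CHF → NOK → SGD → CHF:
CHF 4,803,000.00 ÷ 0.09681 = NOK 49,612,643.32
NOK 49,612,643.32 ÷ 6.811 = SGD 7,284,193.70
SGD 7,284,193.70 ÷ 1.474 = CHF 4,941,786.77
Profit = CHF 4,941,786.77 − CHF 4,803,000.00

Profit: CHF 138,786.77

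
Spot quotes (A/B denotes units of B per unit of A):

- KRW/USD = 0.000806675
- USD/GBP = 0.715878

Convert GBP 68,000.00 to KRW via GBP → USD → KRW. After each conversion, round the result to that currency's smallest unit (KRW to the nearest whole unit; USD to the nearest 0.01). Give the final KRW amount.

KRW 117,752,812

GBP 68,000.00 ÷ 0.715878 = USD 94,988.25
USD 94,988.25 ÷ 0.000806675 = KRW 117,752,812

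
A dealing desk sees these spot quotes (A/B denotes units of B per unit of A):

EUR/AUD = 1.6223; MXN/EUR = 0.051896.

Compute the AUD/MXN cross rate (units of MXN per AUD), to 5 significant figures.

AUD/MXN = 11.878

1 AUD ÷ 1.6223 = 0.616409 EUR
0.616409 EUR ÷ 0.051896 = 11.8778 MXN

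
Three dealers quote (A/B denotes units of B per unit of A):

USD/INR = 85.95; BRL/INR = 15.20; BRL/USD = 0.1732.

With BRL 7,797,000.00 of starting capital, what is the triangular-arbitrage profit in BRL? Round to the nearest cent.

Profit: BRL 164,178.35

Profitable loop is BRL → INR → USD → BRL:
BRL 7,797,000.00 × 15.20 = INR 118,514,400.00
INR 118,514,400.00 ÷ 85.95 = USD 1,378,876.09
USD 1,378,876.09 ÷ 0.1732 = BRL 7,961,178.35
Profit = BRL 7,961,178.35 − BRL 7,797,000.00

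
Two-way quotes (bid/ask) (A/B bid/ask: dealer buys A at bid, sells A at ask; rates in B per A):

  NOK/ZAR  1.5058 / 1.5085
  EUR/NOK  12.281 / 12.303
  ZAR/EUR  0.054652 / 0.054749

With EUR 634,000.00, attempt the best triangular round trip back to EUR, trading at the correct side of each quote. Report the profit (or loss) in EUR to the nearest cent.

Net profit: EUR 6,761.40

Best loop EUR → NOK → ZAR → EUR:
EUR 634,000.00 × 12.281 (sell EUR at bid) = NOK 7,786,154.00
NOK 7,786,154.00 × 1.5058 (sell NOK at bid) = ZAR 11,724,390.69
ZAR 11,724,390.69 × 0.054652 (sell ZAR at bid) = EUR 640,761.40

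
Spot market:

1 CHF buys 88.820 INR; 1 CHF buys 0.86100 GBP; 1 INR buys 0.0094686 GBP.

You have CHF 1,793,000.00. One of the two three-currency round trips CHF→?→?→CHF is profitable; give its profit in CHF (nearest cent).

Profitable loop is CHF → GBP → INR → CHF:
CHF 1,793,000.00 × 0.86100 = GBP 1,543,773.00
GBP 1,543,773.00 ÷ 0.0094686 = INR 163,041,315.51
INR 163,041,315.51 ÷ 88.820 = CHF 1,835,637.42
Profit = CHF 1,835,637.42 − CHF 1,793,000.00

Profit: CHF 42,637.42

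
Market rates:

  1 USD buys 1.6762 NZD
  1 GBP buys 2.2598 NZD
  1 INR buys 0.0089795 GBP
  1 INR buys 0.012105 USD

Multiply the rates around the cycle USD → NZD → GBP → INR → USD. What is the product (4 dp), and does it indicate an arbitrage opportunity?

Around USD → NZD → GBP → INR → USD: 1 × 1.6762 ÷ 2.2598 ÷ 0.0089795 × 0.012105 = 0.999927
Product ≈ 1 (deviation 0.007%, within rounding noise).

0.9999 (no arbitrage)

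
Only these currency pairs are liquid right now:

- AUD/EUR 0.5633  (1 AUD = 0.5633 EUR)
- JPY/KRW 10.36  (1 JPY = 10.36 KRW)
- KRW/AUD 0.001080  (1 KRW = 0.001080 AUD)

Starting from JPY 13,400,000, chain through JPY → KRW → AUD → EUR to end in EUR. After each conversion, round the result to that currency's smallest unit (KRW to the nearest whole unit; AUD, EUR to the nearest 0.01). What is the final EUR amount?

EUR 84,455.52

JPY 13,400,000 × 10.36 = KRW 138,824,000
KRW 138,824,000 × 0.001080 = AUD 149,929.92
AUD 149,929.92 × 0.5633 = EUR 84,455.52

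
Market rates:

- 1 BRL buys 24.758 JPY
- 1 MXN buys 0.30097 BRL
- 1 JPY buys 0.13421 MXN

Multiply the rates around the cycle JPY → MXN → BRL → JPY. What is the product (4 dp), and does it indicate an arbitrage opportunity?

Around JPY → MXN → BRL → JPY: 1 × 0.13421 × 0.30097 × 24.758 = 1.000054
Product ≈ 1 (deviation 0.005%, within rounding noise).

1.0001 (no arbitrage)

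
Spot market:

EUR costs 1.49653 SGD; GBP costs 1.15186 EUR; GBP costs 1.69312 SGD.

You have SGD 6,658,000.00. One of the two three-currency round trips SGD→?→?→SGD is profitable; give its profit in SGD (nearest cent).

Profitable loop is SGD → GBP → EUR → SGD:
SGD 6,658,000.00 ÷ 1.69312 = GBP 3,932,385.18
GBP 3,932,385.18 × 1.15186 = EUR 4,529,557.20
EUR 4,529,557.20 × 1.49653 = SGD 6,778,618.23
Profit = SGD 6,778,618.23 − SGD 6,658,000.00

Profit: SGD 120,618.23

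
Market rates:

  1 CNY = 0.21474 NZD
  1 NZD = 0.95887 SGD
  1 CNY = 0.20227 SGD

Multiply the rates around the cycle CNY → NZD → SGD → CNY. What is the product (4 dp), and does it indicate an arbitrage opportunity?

Around CNY → NZD → SGD → CNY: 1 × 0.21474 × 0.95887 ÷ 0.20227 = 1.017985
Product > 1; profitable direction is CNY → NZD → SGD → CNY.

1.0180 (arbitrage exists)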